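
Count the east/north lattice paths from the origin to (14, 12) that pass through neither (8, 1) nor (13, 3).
Number of paths = 9542606

Inclusion–exclusion. Total paths: C(26, 14) = 9657700. Through P₁: C(9, 8)·C(17, 6) = 111384. Through P₂: C(16, 13)·C(10, 1) = 5600. Since P₁ is strictly southwest of P₂, a monotone path through both must visit P₁ then P₂; paths through both = C(9, 8)·C(7, 5)·C(10, 1) = 1890. Avoid both = 9657700 − 111384 − 5600 + 1890 = 9542606.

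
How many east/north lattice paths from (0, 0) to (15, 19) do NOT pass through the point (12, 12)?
Number of paths = 1531468800

Total paths from (0, 0) to (15, 19): C(34, 15) = 1855967520. Paths through (12, 12): (paths (0, 0) → (12, 12)) × (paths (12, 12) → (15, 19)) = C(24, 12) · C(10, 3) = 2704156 · 120 = 324498720. Avoidance count = 1855967520 − 324498720 = 1531468800.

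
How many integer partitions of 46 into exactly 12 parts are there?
p(46, 12 parts) = 8877

Partitions of n into exactly k parts are in bijection with partitions of n − k into at most k parts (subtract 1 from each part). So p(46, exactly 12) = p(34, parts ≤ 12). Computing via the recurrence p(m, j) = p(m, j−1) + p(m−j, j) gives 8877.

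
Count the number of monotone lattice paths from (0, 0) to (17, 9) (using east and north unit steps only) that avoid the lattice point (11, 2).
Number of paths = 2990702

Total paths from (0, 0) to (17, 9): C(26, 17) = 3124550. Paths through (11, 2): (paths (0, 0) → (11, 2)) × (paths (11, 2) → (17, 9)) = C(13, 11) · C(13, 6) = 78 · 1716 = 133848. Avoidance count = 3124550 − 133848 = 2990702.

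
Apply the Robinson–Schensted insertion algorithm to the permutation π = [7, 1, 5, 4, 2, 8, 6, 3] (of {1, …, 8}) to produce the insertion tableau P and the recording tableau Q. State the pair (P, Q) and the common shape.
P = [1, 2, 3] / [4, 6] / [5, 8] / [7];  Q = [1, 3, 6] / [2, 7] / [4, 8] / [5];  common shape = (3, 2, 2, 1)

Row-insert the values π_1, π_2, … into P one at a time, bumping the leftmost entry strictly greater than the inserted value down to the next row. The recording tableau Q records, in position (i, j), the step at which that cell was added to P.
  Insert 7 (step 1): P = [7];  Q = [1]
  Insert 1 (step 2): P = [1] / [7];  Q = [1] / [2]
  Insert 5 (step 3): P = [1, 5] / [7];  Q = [1, 3] / [2]
  Insert 4 (step 4): P = [1, 4] / [5] / [7];  Q = [1, 3] / [2] / [4]
  Insert 2 (step 5): P = [1, 2] / [4] / [5] / [7];  Q = [1, 3] / [2] / [4] / [5]
  Insert 8 (step 6): P = [1, 2, 8] / [4] / [5] / [7];  Q = [1, 3, 6] / [2] / [4] / [5]
  Insert 6 (step 7): P = [1, 2, 6] / [4, 8] / [5] / [7];  Q = [1, 3, 6] / [2, 7] / [4] / [5]
  Insert 3 (step 8): P = [1, 2, 3] / [4, 6] / [5, 8] / [7];  Q = [1, 3, 6] / [2, 7] / [4, 8] / [5]
Final shape: (3, 2, 2, 1).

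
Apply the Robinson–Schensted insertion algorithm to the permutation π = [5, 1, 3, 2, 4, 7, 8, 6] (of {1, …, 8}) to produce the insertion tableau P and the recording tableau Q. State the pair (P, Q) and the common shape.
P = [1, 2, 4, 6, 8] / [3, 7] / [5];  Q = [1, 3, 5, 6, 7] / [2, 8] / [4];  common shape = (5, 2, 1)

Row-insert the values π_1, π_2, … into P one at a time, bumping the leftmost entry strictly greater than the inserted value down to the next row. The recording tableau Q records, in position (i, j), the step at which that cell was added to P.
  Insert 5 (step 1): P = [5];  Q = [1]
  Insert 1 (step 2): P = [1] / [5];  Q = [1] / [2]
  Insert 3 (step 3): P = [1, 3] / [5];  Q = [1, 3] / [2]
  Insert 2 (step 4): P = [1, 2] / [3] / [5];  Q = [1, 3] / [2] / [4]
  Insert 4 (step 5): P = [1, 2, 4] / [3] / [5];  Q = [1, 3, 5] / [2] / [4]
  Insert 7 (step 6): P = [1, 2, 4, 7] / [3] / [5];  Q = [1, 3, 5, 6] / [2] / [4]
  Insert 8 (step 7): P = [1, 2, 4, 7, 8] / [3] / [5];  Q = [1, 3, 5, 6, 7] / [2] / [4]
  Insert 6 (step 8): P = [1, 2, 4, 6, 8] / [3, 7] / [5];  Q = [1, 3, 5, 6, 7] / [2, 8] / [4]
Final shape: (5, 2, 1).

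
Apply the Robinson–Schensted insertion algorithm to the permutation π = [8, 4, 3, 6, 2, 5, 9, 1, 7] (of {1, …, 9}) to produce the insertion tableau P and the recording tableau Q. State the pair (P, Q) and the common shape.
P = [1, 5, 7] / [2, 6, 9] / [3] / [4] / [8];  Q = [1, 4, 7] / [2, 6, 9] / [3] / [5] / [8];  common shape = (3, 3, 1, 1, 1)

Row-insert the values π_1, π_2, … into P one at a time, bumping the leftmost entry strictly greater than the inserted value down to the next row. The recording tableau Q records, in position (i, j), the step at which that cell was added to P.
  Insert 8 (step 1): P = [8];  Q = [1]
  Insert 4 (step 2): P = [4] / [8];  Q = [1] / [2]
  Insert 3 (step 3): P = [3] / [4] / [8];  Q = [1] / [2] / [3]
  Insert 6 (step 4): P = [3, 6] / [4] / [8];  Q = [1, 4] / [2] / [3]
  Insert 2 (step 5): P = [2, 6] / [3] / [4] / [8];  Q = [1, 4] / [2] / [3] / [5]
  Insert 5 (step 6): P = [2, 5] / [3, 6] / [4] / [8];  Q = [1, 4] / [2, 6] / [3] / [5]
  Insert 9 (step 7): P = [2, 5, 9] / [3, 6] / [4] / [8];  Q = [1, 4, 7] / [2, 6] / [3] / [5]
  Insert 1 (step 8): P = [1, 5, 9] / [2, 6] / [3] / [4] / [8];  Q = [1, 4, 7] / [2, 6] / [3] / [5] / [8]
  Insert 7 (step 9): P = [1, 5, 7] / [2, 6, 9] / [3] / [4] / [8];  Q = [1, 4, 7] / [2, 6, 9] / [3] / [5] / [8]
Final shape: (3, 3, 1, 1, 1).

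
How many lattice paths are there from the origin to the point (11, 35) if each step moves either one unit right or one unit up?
Number of paths = 13340783196

A monotone lattice path from (0, 0) to (11, 35) consists of 11 east steps and 35 north steps in some order, so it is determined by which 11 of the 46 steps are east. The count is C(46, 11) = 13340783196.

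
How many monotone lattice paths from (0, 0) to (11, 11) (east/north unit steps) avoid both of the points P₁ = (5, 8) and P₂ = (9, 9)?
Number of paths = 344214

Inclusion–exclusion. Total paths: C(22, 11) = 705432. Through P₁: C(13, 5)·C(9, 6) = 108108. Through P₂: C(18, 9)·C(4, 2) = 291720. Since P₁ is strictly southwest of P₂, a monotone path through both must visit P₁ then P₂; paths through both = C(13, 5)·C(5, 4)·C(4, 2) = 38610. Avoid both = 705432 − 108108 − 291720 + 38610 = 344214.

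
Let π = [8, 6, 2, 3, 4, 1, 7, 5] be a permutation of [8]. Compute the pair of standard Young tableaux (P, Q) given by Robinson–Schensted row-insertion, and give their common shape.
P = [1, 3, 4, 5] / [2, 7] / [6] / [8];  Q = [1, 4, 5, 7] / [2, 8] / [3] / [6];  common shape = (4, 2, 1, 1)

Row-insert the values π_1, π_2, … into P one at a time, bumping the leftmost entry strictly greater than the inserted value down to the next row. The recording tableau Q records, in position (i, j), the step at which that cell was added to P.
  Insert 8 (step 1): P = [8];  Q = [1]
  Insert 6 (step 2): P = [6] / [8];  Q = [1] / [2]
  Insert 2 (step 3): P = [2] / [6] / [8];  Q = [1] / [2] / [3]
  Insert 3 (step 4): P = [2, 3] / [6] / [8];  Q = [1, 4] / [2] / [3]
  Insert 4 (step 5): P = [2, 3, 4] / [6] / [8];  Q = [1, 4, 5] / [2] / [3]
  Insert 1 (step 6): P = [1, 3, 4] / [2] / [6] / [8];  Q = [1, 4, 5] / [2] / [3] / [6]
  Insert 7 (step 7): P = [1, 3, 4, 7] / [2] / [6] / [8];  Q = [1, 4, 5, 7] / [2] / [3] / [6]
  Insert 5 (step 8): P = [1, 3, 4, 5] / [2, 7] / [6] / [8];  Q = [1, 4, 5, 7] / [2, 8] / [3] / [6]
Final shape: (4, 2, 1, 1).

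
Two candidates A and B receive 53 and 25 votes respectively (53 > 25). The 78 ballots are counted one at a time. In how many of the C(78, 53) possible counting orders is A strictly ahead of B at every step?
Strict-lead orderings = 61306162528530216528

Total orderings of the 78 votes with 53 for A: C(78, 53) = 170781452758048460328. By the Bertrand ballot formula (Cycle Lemma / reflection principle), the number of orderings in which A is strictly ahead of B throughout is (p − q)/(p + q) · C(p + q, p) = (53 − 25)/(53 + 25) · 170781452758048460328 = 61306162528530216528.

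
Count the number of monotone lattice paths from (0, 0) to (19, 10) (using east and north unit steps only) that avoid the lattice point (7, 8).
Number of paths = 19444425

Total paths from (0, 0) to (19, 10): C(29, 19) = 20030010. Paths through (7, 8): (paths (0, 0) → (7, 8)) × (paths (7, 8) → (19, 10)) = C(15, 7) · C(14, 12) = 6435 · 91 = 585585. Avoidance count = 20030010 − 585585 = 19444425.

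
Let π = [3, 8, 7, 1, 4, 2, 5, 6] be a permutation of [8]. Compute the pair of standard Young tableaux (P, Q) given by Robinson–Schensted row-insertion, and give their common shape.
P = [1, 2, 5, 6] / [3, 4] / [7] / [8];  Q = [1, 2, 7, 8] / [3, 5] / [4] / [6];  common shape = (4, 2, 1, 1)

Row-insert the values π_1, π_2, … into P one at a time, bumping the leftmost entry strictly greater than the inserted value down to the next row. The recording tableau Q records, in position (i, j), the step at which that cell was added to P.
  Insert 3 (step 1): P = [3];  Q = [1]
  Insert 8 (step 2): P = [3, 8];  Q = [1, 2]
  Insert 7 (step 3): P = [3, 7] / [8];  Q = [1, 2] / [3]
  Insert 1 (step 4): P = [1, 7] / [3] / [8];  Q = [1, 2] / [3] / [4]
  Insert 4 (step 5): P = [1, 4] / [3, 7] / [8];  Q = [1, 2] / [3, 5] / [4]
  Insert 2 (step 6): P = [1, 2] / [3, 4] / [7] / [8];  Q = [1, 2] / [3, 5] / [4] / [6]
  Insert 5 (step 7): P = [1, 2, 5] / [3, 4] / [7] / [8];  Q = [1, 2, 7] / [3, 5] / [4] / [6]
  Insert 6 (step 8): P = [1, 2, 5, 6] / [3, 4] / [7] / [8];  Q = [1, 2, 7, 8] / [3, 5] / [4] / [6]
Final shape: (4, 2, 1, 1).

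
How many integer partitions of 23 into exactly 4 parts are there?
p(23, 4 parts) = 94

Partitions of n into exactly k parts are in bijection with partitions of n − k into at most k parts (subtract 1 from each part). So p(23, exactly 4) = p(19, parts ≤ 4). Computing via the recurrence p(m, j) = p(m, j−1) + p(m−j, j) gives 94.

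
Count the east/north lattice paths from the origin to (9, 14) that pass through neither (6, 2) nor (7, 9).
Number of paths = 568914

Inclusion–exclusion. Total paths: C(23, 9) = 817190. Through P₁: C(8, 6)·C(15, 3) = 12740. Through P₂: C(16, 7)·C(7, 2) = 240240. Since P₁ is strictly southwest of P₂, a monotone path through both must visit P₁ then P₂; paths through both = C(8, 6)·C(8, 1)·C(7, 2) = 4704. Avoid both = 817190 − 12740 − 240240 + 4704 = 568914.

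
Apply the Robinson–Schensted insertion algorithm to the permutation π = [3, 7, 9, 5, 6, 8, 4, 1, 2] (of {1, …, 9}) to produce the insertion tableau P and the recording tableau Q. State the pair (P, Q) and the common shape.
P = [1, 2, 6, 8] / [3, 4] / [5, 9] / [7];  Q = [1, 2, 3, 6] / [4, 5] / [7, 9] / [8];  common shape = (4, 2, 2, 1)

Row-insert the values π_1, π_2, … into P one at a time, bumping the leftmost entry strictly greater than the inserted value down to the next row. The recording tableau Q records, in position (i, j), the step at which that cell was added to P.
  Insert 3 (step 1): P = [3];  Q = [1]
  Insert 7 (step 2): P = [3, 7];  Q = [1, 2]
  Insert 9 (step 3): P = [3, 7, 9];  Q = [1, 2, 3]
  Insert 5 (step 4): P = [3, 5, 9] / [7];  Q = [1, 2, 3] / [4]
  Insert 6 (step 5): P = [3, 5, 6] / [7, 9];  Q = [1, 2, 3] / [4, 5]
  Insert 8 (step 6): P = [3, 5, 6, 8] / [7, 9];  Q = [1, 2, 3, 6] / [4, 5]
  Insert 4 (step 7): P = [3, 4, 6, 8] / [5, 9] / [7];  Q = [1, 2, 3, 6] / [4, 5] / [7]
  Insert 1 (step 8): P = [1, 4, 6, 8] / [3, 9] / [5] / [7];  Q = [1, 2, 3, 6] / [4, 5] / [7] / [8]
  Insert 2 (step 9): P = [1, 2, 6, 8] / [3, 4] / [5, 9] / [7];  Q = [1, 2, 3, 6] / [4, 5] / [7, 9] / [8]
Final shape: (4, 2, 2, 1).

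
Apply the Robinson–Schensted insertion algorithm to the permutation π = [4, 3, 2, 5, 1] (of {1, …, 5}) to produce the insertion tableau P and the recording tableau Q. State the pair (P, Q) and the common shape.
P = [1, 5] / [2] / [3] / [4];  Q = [1, 4] / [2] / [3] / [5];  common shape = (2, 1, 1, 1)

Row-insert the values π_1, π_2, … into P one at a time, bumping the leftmost entry strictly greater than the inserted value down to the next row. The recording tableau Q records, in position (i, j), the step at which that cell was added to P.
  Insert 4 (step 1): P = [4];  Q = [1]
  Insert 3 (step 2): P = [3] / [4];  Q = [1] / [2]
  Insert 2 (step 3): P = [2] / [3] / [4];  Q = [1] / [2] / [3]
  Insert 5 (step 4): P = [2, 5] / [3] / [4];  Q = [1, 4] / [2] / [3]
  Insert 1 (step 5): P = [1, 5] / [2] / [3] / [4];  Q = [1, 4] / [2] / [3] / [5]
Final shape: (2, 1, 1, 1).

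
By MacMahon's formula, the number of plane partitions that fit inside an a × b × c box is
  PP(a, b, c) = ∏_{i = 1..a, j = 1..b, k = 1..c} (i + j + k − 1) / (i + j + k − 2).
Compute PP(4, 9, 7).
PP(4, 9, 7) = 10323075958624

Evaluate the triple product over i = 1..4, j = 1..9, k = 1..7. The factors are (2/1) · (3/2) · (4/3) · (5/4) · (6/5) · (7/6) · (8/7) · (3/2) · … (252 factors total). The numerators and denominators telescope so the product is an integer; carrying out the multiplication exactly gives PP(4, 9, 7) = 10323075958624.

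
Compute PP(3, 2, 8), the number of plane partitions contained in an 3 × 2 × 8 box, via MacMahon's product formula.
PP(3, 2, 8) = 9075

Evaluate the triple product over i = 1..3, j = 1..2, k = 1..8. The factors are (2/1) · (3/2) · (4/3) · (5/4) · (6/5) · (7/6) · (8/7) · (9/8) · … (48 factors total). The numerators and denominators telescope so the product is an integer; carrying out the multiplication exactly gives PP(3, 2, 8) = 9075.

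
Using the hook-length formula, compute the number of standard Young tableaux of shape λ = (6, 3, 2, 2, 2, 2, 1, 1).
# SYT of shape (6, 3, 2, 2, 2, 2, 1, 1) = 14325696

Hook-length formula: f^λ = n! / Π hook(c), product over all cells c of the Young diagram. For λ = (6, 3, 2, 2, 2, 2, 1, 1), n = 19 boxes. Hook lengths by row (left-to-right, top-to-bottom): [13, 10, 5, 3, 2, 1]; [9, 6, 1]; [7, 4]; [6, 3]; [5, 2]; [4, 1]; [2]; [1]. Product of hooks = 8491392000. So f^λ = 19! / 8491392000 = 121645100408832000 / 8491392000 = 14325696.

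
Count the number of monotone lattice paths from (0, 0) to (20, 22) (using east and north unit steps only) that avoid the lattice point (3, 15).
Number of paths = 513509186556

Total paths from (0, 0) to (20, 22): C(42, 20) = 513791607420. Paths through (3, 15): (paths (0, 0) → (3, 15)) × (paths (3, 15) → (20, 22)) = C(18, 3) · C(24, 17) = 816 · 346104 = 282420864. Avoidance count = 513791607420 − 282420864 = 513509186556.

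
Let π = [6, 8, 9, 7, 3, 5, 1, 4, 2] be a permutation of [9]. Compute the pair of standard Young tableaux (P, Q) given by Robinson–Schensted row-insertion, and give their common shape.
P = [1, 2, 9] / [3, 4] / [5, 7] / [6] / [8];  Q = [1, 2, 3] / [4, 6] / [5, 8] / [7] / [9];  common shape = (3, 2, 2, 1, 1)

Row-insert the values π_1, π_2, … into P one at a time, bumping the leftmost entry strictly greater than the inserted value down to the next row. The recording tableau Q records, in position (i, j), the step at which that cell was added to P.
  Insert 6 (step 1): P = [6];  Q = [1]
  Insert 8 (step 2): P = [6, 8];  Q = [1, 2]
  Insert 9 (step 3): P = [6, 8, 9];  Q = [1, 2, 3]
  Insert 7 (step 4): P = [6, 7, 9] / [8];  Q = [1, 2, 3] / [4]
  Insert 3 (step 5): P = [3, 7, 9] / [6] / [8];  Q = [1, 2, 3] / [4] / [5]
  Insert 5 (step 6): P = [3, 5, 9] / [6, 7] / [8];  Q = [1, 2, 3] / [4, 6] / [5]
  Insert 1 (step 7): P = [1, 5, 9] / [3, 7] / [6] / [8];  Q = [1, 2, 3] / [4, 6] / [5] / [7]
  Insert 4 (step 8): P = [1, 4, 9] / [3, 5] / [6, 7] / [8];  Q = [1, 2, 3] / [4, 6] / [5, 8] / [7]
  Insert 2 (step 9): P = [1, 2, 9] / [3, 4] / [5, 7] / [6] / [8];  Q = [1, 2, 3] / [4, 6] / [5, 8] / [7] / [9]
Final shape: (3, 2, 2, 1, 1).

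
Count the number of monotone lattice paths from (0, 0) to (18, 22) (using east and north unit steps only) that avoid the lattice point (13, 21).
Number of paths = 107812359240

Total paths from (0, 0) to (18, 22): C(40, 18) = 113380261800. Paths through (13, 21): (paths (0, 0) → (13, 21)) × (paths (13, 21) → (18, 22)) = C(34, 13) · C(6, 5) = 927983760 · 6 = 5567902560. Avoidance count = 113380261800 − 5567902560 = 107812359240.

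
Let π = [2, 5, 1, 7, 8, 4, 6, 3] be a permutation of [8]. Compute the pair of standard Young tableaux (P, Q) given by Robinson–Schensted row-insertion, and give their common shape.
P = [1, 3, 6, 8] / [2, 4, 7] / [5];  Q = [1, 2, 4, 5] / [3, 6, 7] / [8];  common shape = (4, 3, 1)

Row-insert the values π_1, π_2, … into P one at a time, bumping the leftmost entry strictly greater than the inserted value down to the next row. The recording tableau Q records, in position (i, j), the step at which that cell was added to P.
  Insert 2 (step 1): P = [2];  Q = [1]
  Insert 5 (step 2): P = [2, 5];  Q = [1, 2]
  Insert 1 (step 3): P = [1, 5] / [2];  Q = [1, 2] / [3]
  Insert 7 (step 4): P = [1, 5, 7] / [2];  Q = [1, 2, 4] / [3]
  Insert 8 (step 5): P = [1, 5, 7, 8] / [2];  Q = [1, 2, 4, 5] / [3]
  Insert 4 (step 6): P = [1, 4, 7, 8] / [2, 5];  Q = [1, 2, 4, 5] / [3, 6]
  Insert 6 (step 7): P = [1, 4, 6, 8] / [2, 5, 7];  Q = [1, 2, 4, 5] / [3, 6, 7]
  Insert 3 (step 8): P = [1, 3, 6, 8] / [2, 4, 7] / [5];  Q = [1, 2, 4, 5] / [3, 6, 7] / [8]
Final shape: (4, 3, 1).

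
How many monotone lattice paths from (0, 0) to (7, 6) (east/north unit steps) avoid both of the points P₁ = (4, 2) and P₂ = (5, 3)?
Number of paths = 931

Inclusion–exclusion. Total paths: C(13, 7) = 1716. Through P₁: C(6, 4)·C(7, 3) = 525. Through P₂: C(8, 5)·C(5, 2) = 560. Since P₁ is strictly southwest of P₂, a monotone path through both must visit P₁ then P₂; paths through both = C(6, 4)·C(2, 1)·C(5, 2) = 300. Avoid both = 1716 − 525 − 560 + 300 = 931.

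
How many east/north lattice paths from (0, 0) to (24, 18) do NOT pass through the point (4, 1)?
Number of paths = 274170277500

Total paths from (0, 0) to (24, 18): C(42, 24) = 353697121050. Paths through (4, 1): (paths (0, 0) → (4, 1)) × (paths (4, 1) → (24, 18)) = C(5, 4) · C(37, 20) = 5 · 15905368710 = 79526843550. Avoidance count = 353697121050 − 79526843550 = 274170277500.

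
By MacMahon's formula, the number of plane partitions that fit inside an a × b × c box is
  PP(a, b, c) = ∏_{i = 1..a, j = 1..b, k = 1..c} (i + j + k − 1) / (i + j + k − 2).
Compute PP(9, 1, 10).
PP(9, 1, 10) = 92378

Evaluate the triple product over i = 1..9, j = 1..1, k = 1..10. The factors are (2/1) · (3/2) · (4/3) · (5/4) · (6/5) · (7/6) · (8/7) · (9/8) · … (90 factors total). The numerators and denominators telescope so the product is an integer; carrying out the multiplication exactly gives PP(9, 1, 10) = 92378.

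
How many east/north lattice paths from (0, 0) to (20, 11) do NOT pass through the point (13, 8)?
Number of paths = 60253515

Total paths from (0, 0) to (20, 11): C(31, 20) = 84672315. Paths through (13, 8): (paths (0, 0) → (13, 8)) × (paths (13, 8) → (20, 11)) = C(21, 13) · C(10, 7) = 203490 · 120 = 24418800. Avoidance count = 84672315 − 24418800 = 60253515.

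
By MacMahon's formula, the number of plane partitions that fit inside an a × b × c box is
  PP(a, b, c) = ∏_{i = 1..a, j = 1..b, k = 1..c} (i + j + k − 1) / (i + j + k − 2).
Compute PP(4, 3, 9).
PP(4, 3, 9) = 13026013

Evaluate the triple product over i = 1..4, j = 1..3, k = 1..9. The factors are (2/1) · (3/2) · (4/3) · (5/4) · (6/5) · (7/6) · (8/7) · (9/8) · … (108 factors total). The numerators and denominators telescope so the product is an integer; carrying out the multiplication exactly gives PP(4, 3, 9) = 13026013.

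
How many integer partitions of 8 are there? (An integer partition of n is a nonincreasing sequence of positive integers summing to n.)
p(8) = 22

List all partitions of 8: 8, 7+1, 6+2, 6+1+1, 5+3, 5+2+1, 5+1+1+1, 4+4, 4+3+1, 4+2+2, 4+2+1+1, 4+1+1+1+1, 3+3+2, 3+3+1+1, 3+2+2+1, 3+2+1+1+1, 3+1+1+1+1+1, 2+2+2+2, 2+2+2+1+1, 2+2+1+1+1+1, 2+1+1+1+1+1+1, 1+1+1+1+1+1+1+1. Counting them gives p(8) = 22.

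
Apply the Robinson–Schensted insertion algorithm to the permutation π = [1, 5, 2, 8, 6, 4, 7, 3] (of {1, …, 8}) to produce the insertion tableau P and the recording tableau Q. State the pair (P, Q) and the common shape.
P = [1, 2, 3, 7] / [4, 6] / [5] / [8];  Q = [1, 2, 4, 7] / [3, 5] / [6] / [8];  common shape = (4, 2, 1, 1)

Row-insert the values π_1, π_2, … into P one at a time, bumping the leftmost entry strictly greater than the inserted value down to the next row. The recording tableau Q records, in position (i, j), the step at which that cell was added to P.
  Insert 1 (step 1): P = [1];  Q = [1]
  Insert 5 (step 2): P = [1, 5];  Q = [1, 2]
  Insert 2 (step 3): P = [1, 2] / [5];  Q = [1, 2] / [3]
  Insert 8 (step 4): P = [1, 2, 8] / [5];  Q = [1, 2, 4] / [3]
  Insert 6 (step 5): P = [1, 2, 6] / [5, 8];  Q = [1, 2, 4] / [3, 5]
  Insert 4 (step 6): P = [1, 2, 4] / [5, 6] / [8];  Q = [1, 2, 4] / [3, 5] / [6]
  Insert 7 (step 7): P = [1, 2, 4, 7] / [5, 6] / [8];  Q = [1, 2, 4, 7] / [3, 5] / [6]
  Insert 3 (step 8): P = [1, 2, 3, 7] / [4, 6] / [5] / [8];  Q = [1, 2, 4, 7] / [3, 5] / [6] / [8]
Final shape: (4, 2, 1, 1).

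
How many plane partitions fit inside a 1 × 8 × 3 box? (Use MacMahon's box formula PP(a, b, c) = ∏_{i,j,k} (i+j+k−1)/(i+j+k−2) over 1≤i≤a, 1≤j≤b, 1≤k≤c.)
PP(1, 8, 3) = 165

Evaluate the triple product over i = 1..1, j = 1..8, k = 1..3. The factors are (2/1) · (3/2) · (4/3) · (3/2) · (4/3) · (5/4) · (4/3) · (5/4) · … (24 factors total). The numerators and denominators telescope so the product is an integer; carrying out the multiplication exactly gives PP(1, 8, 3) = 165.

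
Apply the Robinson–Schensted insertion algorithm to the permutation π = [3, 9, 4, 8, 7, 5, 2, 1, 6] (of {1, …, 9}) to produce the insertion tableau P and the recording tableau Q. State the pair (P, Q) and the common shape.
P = [1, 4, 5, 6] / [2] / [3] / [7] / [8] / [9];  Q = [1, 2, 4, 9] / [3] / [5] / [6] / [7] / [8];  common shape = (4, 1, 1, 1, 1, 1)

Row-insert the values π_1, π_2, … into P one at a time, bumping the leftmost entry strictly greater than the inserted value down to the next row. The recording tableau Q records, in position (i, j), the step at which that cell was added to P.
  Insert 3 (step 1): P = [3];  Q = [1]
  Insert 9 (step 2): P = [3, 9];  Q = [1, 2]
  Insert 4 (step 3): P = [3, 4] / [9];  Q = [1, 2] / [3]
  Insert 8 (step 4): P = [3, 4, 8] / [9];  Q = [1, 2, 4] / [3]
  Insert 7 (step 5): P = [3, 4, 7] / [8] / [9];  Q = [1, 2, 4] / [3] / [5]
  Insert 5 (step 6): P = [3, 4, 5] / [7] / [8] / [9];  Q = [1, 2, 4] / [3] / [5] / [6]
  Insert 2 (step 7): P = [2, 4, 5] / [3] / [7] / [8] / [9];  Q = [1, 2, 4] / [3] / [5] / [6] / [7]
  Insert 1 (step 8): P = [1, 4, 5] / [2] / [3] / [7] / [8] / [9];  Q = [1, 2, 4] / [3] / [5] / [6] / [7] / [8]
  Insert 6 (step 9): P = [1, 4, 5, 6] / [2] / [3] / [7] / [8] / [9];  Q = [1, 2, 4, 9] / [3] / [5] / [6] / [7] / [8]
Final shape: (4, 1, 1, 1, 1, 1).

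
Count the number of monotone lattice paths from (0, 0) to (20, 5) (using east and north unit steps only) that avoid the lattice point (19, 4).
Number of paths = 35420

Total paths from (0, 0) to (20, 5): C(25, 20) = 53130. Paths through (19, 4): (paths (0, 0) → (19, 4)) × (paths (19, 4) → (20, 5)) = C(23, 19) · C(2, 1) = 8855 · 2 = 17710. Avoidance count = 53130 − 17710 = 35420.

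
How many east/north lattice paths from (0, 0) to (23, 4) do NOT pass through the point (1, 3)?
Number of paths = 17458

Total paths from (0, 0) to (23, 4): C(27, 23) = 17550. Paths through (1, 3): (paths (0, 0) → (1, 3)) × (paths (1, 3) → (23, 4)) = C(4, 1) · C(23, 22) = 4 · 23 = 92. Avoidance count = 17550 − 92 = 17458.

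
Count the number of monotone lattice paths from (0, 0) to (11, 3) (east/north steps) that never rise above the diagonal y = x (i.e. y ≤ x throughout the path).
Number of paths = 273

By the reflection principle (André's argument), the number of monotone paths to (11, 3) with n ≤ m that never go above y = x is C(14, 11) − C(14, 12) = 364 − 91 = 273.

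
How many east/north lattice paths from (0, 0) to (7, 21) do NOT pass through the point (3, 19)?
Number of paths = 1160940

Total paths from (0, 0) to (7, 21): C(28, 7) = 1184040. Paths through (3, 19): (paths (0, 0) → (3, 19)) × (paths (3, 19) → (7, 21)) = C(22, 3) · C(6, 4) = 1540 · 15 = 23100. Avoidance count = 1184040 − 23100 = 1160940.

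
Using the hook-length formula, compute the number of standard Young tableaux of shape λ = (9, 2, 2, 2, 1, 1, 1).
# SYT of shape (9, 2, 2, 2, 1, 1, 1) = 1018368

Hook-length formula: f^λ = n! / Π hook(c), product over all cells c of the Young diagram. For λ = (9, 2, 2, 2, 1, 1, 1), n = 18 boxes. Hook lengths by row (left-to-right, top-to-bottom): [15, 11, 7, 6, 5, 4, 3, 2, 1]; [7, 3]; [6, 2]; [5, 1]; [3]; [2]; [1]. Product of hooks = 6286896000. So f^λ = 18! / 6286896000 = 6402373705728000 / 6286896000 = 1018368.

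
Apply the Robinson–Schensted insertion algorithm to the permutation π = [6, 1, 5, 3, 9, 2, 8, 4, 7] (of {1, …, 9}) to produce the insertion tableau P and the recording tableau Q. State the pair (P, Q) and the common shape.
P = [1, 2, 4, 7] / [3, 8] / [5, 9] / [6];  Q = [1, 3, 5, 9] / [2, 7] / [4, 8] / [6];  common shape = (4, 2, 2, 1)

Row-insert the values π_1, π_2, … into P one at a time, bumping the leftmost entry strictly greater than the inserted value down to the next row. The recording tableau Q records, in position (i, j), the step at which that cell was added to P.
  Insert 6 (step 1): P = [6];  Q = [1]
  Insert 1 (step 2): P = [1] / [6];  Q = [1] / [2]
  Insert 5 (step 3): P = [1, 5] / [6];  Q = [1, 3] / [2]
  Insert 3 (step 4): P = [1, 3] / [5] / [6];  Q = [1, 3] / [2] / [4]
  Insert 9 (step 5): P = [1, 3, 9] / [5] / [6];  Q = [1, 3, 5] / [2] / [4]
  Insert 2 (step 6): P = [1, 2, 9] / [3] / [5] / [6];  Q = [1, 3, 5] / [2] / [4] / [6]
  Insert 8 (step 7): P = [1, 2, 8] / [3, 9] / [5] / [6];  Q = [1, 3, 5] / [2, 7] / [4] / [6]
  Insert 4 (step 8): P = [1, 2, 4] / [3, 8] / [5, 9] / [6];  Q = [1, 3, 5] / [2, 7] / [4, 8] / [6]
  Insert 7 (step 9): P = [1, 2, 4, 7] / [3, 8] / [5, 9] / [6];  Q = [1, 3, 5, 9] / [2, 7] / [4, 8] / [6]
Final shape: (4, 2, 2, 1).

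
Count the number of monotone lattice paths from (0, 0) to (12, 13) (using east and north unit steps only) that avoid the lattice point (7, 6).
Number of paths = 3841228

Total paths from (0, 0) to (12, 13): C(25, 12) = 5200300. Paths through (7, 6): (paths (0, 0) → (7, 6)) × (paths (7, 6) → (12, 13)) = C(13, 7) · C(12, 5) = 1716 · 792 = 1359072. Avoidance count = 5200300 − 1359072 = 3841228.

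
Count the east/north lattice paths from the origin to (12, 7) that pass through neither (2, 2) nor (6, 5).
Number of paths = 25314

Inclusion–exclusion. Total paths: C(19, 12) = 50388. Through P₁: C(4, 2)·C(15, 10) = 18018. Through P₂: C(11, 6)·C(8, 6) = 12936. Since P₁ is strictly southwest of P₂, a monotone path through both must visit P₁ then P₂; paths through both = C(4, 2)·C(7, 4)·C(8, 6) = 5880. Avoid both = 50388 − 18018 − 12936 + 5880 = 25314.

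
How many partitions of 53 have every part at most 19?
p(53, parts ≤ 19) = 276493

Use the recurrence p(n, m) = p(n, m−1) + p(n−m, m): either the largest part is < m (count p(n, m−1)) or the largest part is exactly m (remove one copy of m, count p(n−m, m)). With p(0, ·) = 1 this gives p(53, parts ≤ 19) = 276493. (By conjugating Young diagrams, this also counts partitions of 53 into at most 19 parts.)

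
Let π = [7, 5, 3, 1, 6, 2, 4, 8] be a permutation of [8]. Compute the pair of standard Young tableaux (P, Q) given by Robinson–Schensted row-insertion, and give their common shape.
P = [1, 2, 4, 8] / [3, 6] / [5] / [7];  Q = [1, 5, 7, 8] / [2, 6] / [3] / [4];  common shape = (4, 2, 1, 1)

Row-insert the values π_1, π_2, … into P one at a time, bumping the leftmost entry strictly greater than the inserted value down to the next row. The recording tableau Q records, in position (i, j), the step at which that cell was added to P.
  Insert 7 (step 1): P = [7];  Q = [1]
  Insert 5 (step 2): P = [5] / [7];  Q = [1] / [2]
  Insert 3 (step 3): P = [3] / [5] / [7];  Q = [1] / [2] / [3]
  Insert 1 (step 4): P = [1] / [3] / [5] / [7];  Q = [1] / [2] / [3] / [4]
  Insert 6 (step 5): P = [1, 6] / [3] / [5] / [7];  Q = [1, 5] / [2] / [3] / [4]
  Insert 2 (step 6): P = [1, 2] / [3, 6] / [5] / [7];  Q = [1, 5] / [2, 6] / [3] / [4]
  Insert 4 (step 7): P = [1, 2, 4] / [3, 6] / [5] / [7];  Q = [1, 5, 7] / [2, 6] / [3] / [4]
  Insert 8 (step 8): P = [1, 2, 4, 8] / [3, 6] / [5] / [7];  Q = [1, 5, 7, 8] / [2, 6] / [3] / [4]
Final shape: (4, 2, 1, 1).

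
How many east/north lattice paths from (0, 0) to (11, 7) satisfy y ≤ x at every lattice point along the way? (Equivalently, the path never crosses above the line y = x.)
Number of paths = 13260

By the reflection principle (André's argument), the number of monotone paths to (11, 7) with n ≤ m that never go above y = x is C(18, 11) − C(18, 12) = 31824 − 18564 = 13260.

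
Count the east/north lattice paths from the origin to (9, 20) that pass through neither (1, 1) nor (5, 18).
Number of paths = 5249670

Inclusion–exclusion. Total paths: C(29, 9) = 10015005. Through P₁: C(2, 1)·C(27, 8) = 4440150. Through P₂: C(23, 5)·C(6, 4) = 504735. Since P₁ is strictly southwest of P₂, a monotone path through both must visit P₁ then P₂; paths through both = C(2, 1)·C(21, 4)·C(6, 4) = 179550. Avoid both = 10015005 − 4440150 − 504735 + 179550 = 5249670.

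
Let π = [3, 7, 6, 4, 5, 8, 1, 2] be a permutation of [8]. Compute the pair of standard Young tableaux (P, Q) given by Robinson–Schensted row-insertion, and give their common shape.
P = [1, 2, 5, 8] / [3, 4] / [6] / [7];  Q = [1, 2, 5, 6] / [3, 8] / [4] / [7];  common shape = (4, 2, 1, 1)

Row-insert the values π_1, π_2, … into P one at a time, bumping the leftmost entry strictly greater than the inserted value down to the next row. The recording tableau Q records, in position (i, j), the step at which that cell was added to P.
  Insert 3 (step 1): P = [3];  Q = [1]
  Insert 7 (step 2): P = [3, 7];  Q = [1, 2]
  Insert 6 (step 3): P = [3, 6] / [7];  Q = [1, 2] / [3]
  Insert 4 (step 4): P = [3, 4] / [6] / [7];  Q = [1, 2] / [3] / [4]
  Insert 5 (step 5): P = [3, 4, 5] / [6] / [7];  Q = [1, 2, 5] / [3] / [4]
  Insert 8 (step 6): P = [3, 4, 5, 8] / [6] / [7];  Q = [1, 2, 5, 6] / [3] / [4]
  Insert 1 (step 7): P = [1, 4, 5, 8] / [3] / [6] / [7];  Q = [1, 2, 5, 6] / [3] / [4] / [7]
  Insert 2 (step 8): P = [1, 2, 5, 8] / [3, 4] / [6] / [7];  Q = [1, 2, 5, 6] / [3, 8] / [4] / [7]
Final shape: (4, 2, 1, 1).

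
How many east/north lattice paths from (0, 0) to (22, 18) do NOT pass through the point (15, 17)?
Number of paths = 108854480040

Total paths from (0, 0) to (22, 18): C(40, 22) = 113380261800. Paths through (15, 17): (paths (0, 0) → (15, 17)) × (paths (15, 17) → (22, 18)) = C(32, 15) · C(8, 7) = 565722720 · 8 = 4525781760. Avoidance count = 113380261800 − 4525781760 = 108854480040.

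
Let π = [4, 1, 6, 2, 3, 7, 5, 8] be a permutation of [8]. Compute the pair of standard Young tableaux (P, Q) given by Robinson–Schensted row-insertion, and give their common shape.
P = [1, 2, 3, 5, 8] / [4, 6, 7];  Q = [1, 3, 5, 6, 8] / [2, 4, 7];  common shape = (5, 3)

Row-insert the values π_1, π_2, … into P one at a time, bumping the leftmost entry strictly greater than the inserted value down to the next row. The recording tableau Q records, in position (i, j), the step at which that cell was added to P.
  Insert 4 (step 1): P = [4];  Q = [1]
  Insert 1 (step 2): P = [1] / [4];  Q = [1] / [2]
  Insert 6 (step 3): P = [1, 6] / [4];  Q = [1, 3] / [2]
  Insert 2 (step 4): P = [1, 2] / [4, 6];  Q = [1, 3] / [2, 4]
  Insert 3 (step 5): P = [1, 2, 3] / [4, 6];  Q = [1, 3, 5] / [2, 4]
  Insert 7 (step 6): P = [1, 2, 3, 7] / [4, 6];  Q = [1, 3, 5, 6] / [2, 4]
  Insert 5 (step 7): P = [1, 2, 3, 5] / [4, 6, 7];  Q = [1, 3, 5, 6] / [2, 4, 7]
  Insert 8 (step 8): P = [1, 2, 3, 5, 8] / [4, 6, 7];  Q = [1, 3, 5, 6, 8] / [2, 4, 7]
Final shape: (5, 3).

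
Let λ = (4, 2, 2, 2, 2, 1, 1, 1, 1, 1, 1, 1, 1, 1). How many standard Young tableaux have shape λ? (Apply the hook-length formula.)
# SYT of shape (4, 2, 2, 2, 2, 1, 1, 1, 1, 1, 1, 1, 1, 1) = 1026000

Hook-length formula: f^λ = n! / Π hook(c), product over all cells c of the Young diagram. For λ = (4, 2, 2, 2, 2, 1, 1, 1, 1, 1, 1, 1, 1, 1), n = 21 boxes. Hook lengths by row (left-to-right, top-to-bottom): [17, 7, 2, 1]; [14, 4]; [13, 3]; [12, 2]; [11, 1]; [9]; [8]; [7]; [6]; [5]; [4]; [3]; [2]; [1]. Product of hooks = 49796239933440. So f^λ = 21! / 49796239933440 = 51090942171709440000 / 49796239933440 = 1026000.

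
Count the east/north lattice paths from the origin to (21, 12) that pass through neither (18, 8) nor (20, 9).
Number of paths = 278824975

Inclusion–exclusion. Total paths: C(33, 21) = 354817320. Through P₁: C(26, 18)·C(7, 3) = 54679625. Through P₂: C(29, 20)·C(4, 1) = 40060020. Since P₁ is strictly southwest of P₂, a monotone path through both must visit P₁ then P₂; paths through both = C(26, 18)·C(3, 2)·C(4, 1) = 18747300. Avoid both = 354817320 − 54679625 − 40060020 + 18747300 = 278824975.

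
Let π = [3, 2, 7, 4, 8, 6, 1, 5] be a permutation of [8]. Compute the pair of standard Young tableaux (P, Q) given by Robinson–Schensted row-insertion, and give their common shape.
P = [1, 4, 5] / [2, 6, 8] / [3, 7];  Q = [1, 3, 5] / [2, 4, 6] / [7, 8];  common shape = (3, 3, 2)

Row-insert the values π_1, π_2, … into P one at a time, bumping the leftmost entry strictly greater than the inserted value down to the next row. The recording tableau Q records, in position (i, j), the step at which that cell was added to P.
  Insert 3 (step 1): P = [3];  Q = [1]
  Insert 2 (step 2): P = [2] / [3];  Q = [1] / [2]
  Insert 7 (step 3): P = [2, 7] / [3];  Q = [1, 3] / [2]
  Insert 4 (step 4): P = [2, 4] / [3, 7];  Q = [1, 3] / [2, 4]
  Insert 8 (step 5): P = [2, 4, 8] / [3, 7];  Q = [1, 3, 5] / [2, 4]
  Insert 6 (step 6): P = [2, 4, 6] / [3, 7, 8];  Q = [1, 3, 5] / [2, 4, 6]
  Insert 1 (step 7): P = [1, 4, 6] / [2, 7, 8] / [3];  Q = [1, 3, 5] / [2, 4, 6] / [7]
  Insert 5 (step 8): P = [1, 4, 5] / [2, 6, 8] / [3, 7];  Q = [1, 3, 5] / [2, 4, 6] / [7, 8]
Final shape: (3, 3, 2).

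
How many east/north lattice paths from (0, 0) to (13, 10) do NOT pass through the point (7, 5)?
Number of paths = 778162

Total paths from (0, 0) to (13, 10): C(23, 13) = 1144066. Paths through (7, 5): (paths (0, 0) → (7, 5)) × (paths (7, 5) → (13, 10)) = C(12, 7) · C(11, 6) = 792 · 462 = 365904. Avoidance count = 1144066 − 365904 = 778162.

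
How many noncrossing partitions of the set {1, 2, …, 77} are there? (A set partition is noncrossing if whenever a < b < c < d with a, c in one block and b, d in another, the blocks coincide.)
C_77 = 18793142726809884575211361279087545193250040

These noncrossing partitions are counted by the Catalan number C_n = (1/(n + 1)) · C(2n, n). For n = 77: C_77 = (1/78) · C(154, 77) = 1465865132691170996866486179768828525073503120/78 = 18793142726809884575211361279087545193250040.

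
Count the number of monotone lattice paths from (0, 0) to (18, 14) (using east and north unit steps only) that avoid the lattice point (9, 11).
Number of paths = 434484400

Total paths from (0, 0) to (18, 14): C(32, 18) = 471435600. Paths through (9, 11): (paths (0, 0) → (9, 11)) × (paths (9, 11) → (18, 14)) = C(20, 9) · C(12, 9) = 167960 · 220 = 36951200. Avoidance count = 471435600 − 36951200 = 434484400.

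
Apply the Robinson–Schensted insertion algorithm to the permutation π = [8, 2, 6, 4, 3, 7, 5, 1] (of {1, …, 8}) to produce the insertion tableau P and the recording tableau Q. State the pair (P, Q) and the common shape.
P = [1, 3, 5] / [2, 7] / [4] / [6] / [8];  Q = [1, 3, 6] / [2, 7] / [4] / [5] / [8];  common shape = (3, 2, 1, 1, 1)

Row-insert the values π_1, π_2, … into P one at a time, bumping the leftmost entry strictly greater than the inserted value down to the next row. The recording tableau Q records, in position (i, j), the step at which that cell was added to P.
  Insert 8 (step 1): P = [8];  Q = [1]
  Insert 2 (step 2): P = [2] / [8];  Q = [1] / [2]
  Insert 6 (step 3): P = [2, 6] / [8];  Q = [1, 3] / [2]
  Insert 4 (step 4): P = [2, 4] / [6] / [8];  Q = [1, 3] / [2] / [4]
  Insert 3 (step 5): P = [2, 3] / [4] / [6] / [8];  Q = [1, 3] / [2] / [4] / [5]
  Insert 7 (step 6): P = [2, 3, 7] / [4] / [6] / [8];  Q = [1, 3, 6] / [2] / [4] / [5]
  Insert 5 (step 7): P = [2, 3, 5] / [4, 7] / [6] / [8];  Q = [1, 3, 6] / [2, 7] / [4] / [5]
  Insert 1 (step 8): P = [1, 3, 5] / [2, 7] / [4] / [6] / [8];  Q = [1, 3, 6] / [2, 7] / [4] / [5] / [8]
Final shape: (3, 2, 1, 1, 1).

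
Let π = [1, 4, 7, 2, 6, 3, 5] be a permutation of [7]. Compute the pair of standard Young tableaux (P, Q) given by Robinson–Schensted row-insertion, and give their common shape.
P = [1, 2, 3, 5] / [4, 6] / [7];  Q = [1, 2, 3, 7] / [4, 5] / [6];  common shape = (4, 2, 1)

Row-insert the values π_1, π_2, … into P one at a time, bumping the leftmost entry strictly greater than the inserted value down to the next row. The recording tableau Q records, in position (i, j), the step at which that cell was added to P.
  Insert 1 (step 1): P = [1];  Q = [1]
  Insert 4 (step 2): P = [1, 4];  Q = [1, 2]
  Insert 7 (step 3): P = [1, 4, 7];  Q = [1, 2, 3]
  Insert 2 (step 4): P = [1, 2, 7] / [4];  Q = [1, 2, 3] / [4]
  Insert 6 (step 5): P = [1, 2, 6] / [4, 7];  Q = [1, 2, 3] / [4, 5]
  Insert 3 (step 6): P = [1, 2, 3] / [4, 6] / [7];  Q = [1, 2, 3] / [4, 5] / [6]
  Insert 5 (step 7): P = [1, 2, 3, 5] / [4, 6] / [7];  Q = [1, 2, 3, 7] / [4, 5] / [6]
Final shape: (4, 2, 1).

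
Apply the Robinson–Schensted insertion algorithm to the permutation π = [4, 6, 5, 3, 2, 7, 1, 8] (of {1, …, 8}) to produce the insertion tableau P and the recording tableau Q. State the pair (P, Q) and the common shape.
P = [1, 5, 7, 8] / [2] / [3] / [4] / [6];  Q = [1, 2, 6, 8] / [3] / [4] / [5] / [7];  common shape = (4, 1, 1, 1, 1)

Row-insert the values π_1, π_2, … into P one at a time, bumping the leftmost entry strictly greater than the inserted value down to the next row. The recording tableau Q records, in position (i, j), the step at which that cell was added to P.
  Insert 4 (step 1): P = [4];  Q = [1]
  Insert 6 (step 2): P = [4, 6];  Q = [1, 2]
  Insert 5 (step 3): P = [4, 5] / [6];  Q = [1, 2] / [3]
  Insert 3 (step 4): P = [3, 5] / [4] / [6];  Q = [1, 2] / [3] / [4]
  Insert 2 (step 5): P = [2, 5] / [3] / [4] / [6];  Q = [1, 2] / [3] / [4] / [5]
  Insert 7 (step 6): P = [2, 5, 7] / [3] / [4] / [6];  Q = [1, 2, 6] / [3] / [4] / [5]
  Insert 1 (step 7): P = [1, 5, 7] / [2] / [3] / [4] / [6];  Q = [1, 2, 6] / [3] / [4] / [5] / [7]
  Insert 8 (step 8): P = [1, 5, 7, 8] / [2] / [3] / [4] / [6];  Q = [1, 2, 6, 8] / [3] / [4] / [5] / [7]
Final shape: (4, 1, 1, 1, 1).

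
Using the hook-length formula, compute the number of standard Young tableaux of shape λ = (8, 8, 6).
# SYT of shape (8, 8, 6) = 14226212

Hook-length formula: f^λ = n! / Π hook(c), product over all cells c of the Young diagram. For λ = (8, 8, 6), n = 22 boxes. Hook lengths by row (left-to-right, top-to-bottom): [10, 9, 8, 7, 6, 5, 3, 2]; [9, 8, 7, 6, 5, 4, 2, 1]; [6, 5, 4, 3, 2, 1]. Product of hooks = 79009136640000. So f^λ = 22! / 79009136640000 = 1124000727777607680000 / 79009136640000 = 14226212.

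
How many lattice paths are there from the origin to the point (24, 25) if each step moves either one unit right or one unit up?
Number of paths = 63205303218876

A monotone lattice path from (0, 0) to (24, 25) consists of 24 east steps and 25 north steps in some order, so it is determined by which 24 of the 49 steps are east. The count is C(49, 24) = 63205303218876.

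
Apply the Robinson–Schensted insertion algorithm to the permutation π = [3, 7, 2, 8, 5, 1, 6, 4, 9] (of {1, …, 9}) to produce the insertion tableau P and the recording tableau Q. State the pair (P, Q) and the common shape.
P = [1, 4, 6, 9] / [2, 5, 8] / [3, 7];  Q = [1, 2, 4, 9] / [3, 5, 7] / [6, 8];  common shape = (4, 3, 2)

Row-insert the values π_1, π_2, … into P one at a time, bumping the leftmost entry strictly greater than the inserted value down to the next row. The recording tableau Q records, in position (i, j), the step at which that cell was added to P.
  Insert 3 (step 1): P = [3];  Q = [1]
  Insert 7 (step 2): P = [3, 7];  Q = [1, 2]
  Insert 2 (step 3): P = [2, 7] / [3];  Q = [1, 2] / [3]
  Insert 8 (step 4): P = [2, 7, 8] / [3];  Q = [1, 2, 4] / [3]
  Insert 5 (step 5): P = [2, 5, 8] / [3, 7];  Q = [1, 2, 4] / [3, 5]
  Insert 1 (step 6): P = [1, 5, 8] / [2, 7] / [3];  Q = [1, 2, 4] / [3, 5] / [6]
  Insert 6 (step 7): P = [1, 5, 6] / [2, 7, 8] / [3];  Q = [1, 2, 4] / [3, 5, 7] / [6]
  Insert 4 (step 8): P = [1, 4, 6] / [2, 5, 8] / [3, 7];  Q = [1, 2, 4] / [3, 5, 7] / [6, 8]
  Insert 9 (step 9): P = [1, 4, 6, 9] / [2, 5, 8] / [3, 7];  Q = [1, 2, 4, 9] / [3, 5, 7] / [6, 8]
Final shape: (4, 3, 2).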